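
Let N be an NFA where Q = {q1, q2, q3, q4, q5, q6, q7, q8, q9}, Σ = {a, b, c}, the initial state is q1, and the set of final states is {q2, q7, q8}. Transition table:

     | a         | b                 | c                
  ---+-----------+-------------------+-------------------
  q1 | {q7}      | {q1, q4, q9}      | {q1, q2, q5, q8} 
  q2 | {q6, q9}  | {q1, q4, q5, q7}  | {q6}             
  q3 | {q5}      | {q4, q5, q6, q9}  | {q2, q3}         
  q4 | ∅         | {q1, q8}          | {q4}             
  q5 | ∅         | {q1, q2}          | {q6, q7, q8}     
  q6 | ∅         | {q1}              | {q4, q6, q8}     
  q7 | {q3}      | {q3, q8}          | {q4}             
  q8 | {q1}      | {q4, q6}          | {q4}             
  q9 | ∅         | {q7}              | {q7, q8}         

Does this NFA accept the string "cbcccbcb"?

Start in {q1}.
Read 'c': q1→{q1, q2, q5, q8}; now {q1, q2, q5, q8}.
Read 'b': q1→{q1, q4, q9}, q2→{q1, q4, q5, q7}, q5→{q1, q2}, q8→{q4, q6}; now {q1, q2, q4, q5, q6, q7, q9}.
Read 'c': q1→{q1, q2, q5, q8}, q2→{q6}, q4→{q4}, q5→{q6, q7, q8}, q6→{q4, q6, q8}, q7→{q4}, q9→{q7, q8}; now {q1, q2, q4, q5, q6, q7, q8}.
Read 'c': q1→{q1, q2, q5, q8}, q2→{q6}, q4→{q4}, q5→{q6, q7, q8}, q6→{q4, q6, q8}, q7→{q4}, q8→{q4}; now {q1, q2, q4, q5, q6, q7, q8}.
Read 'c': q1→{q1, q2, q5, q8}, q2→{q6}, q4→{q4}, q5→{q6, q7, q8}, q6→{q4, q6, q8}, q7→{q4}, q8→{q4}; now {q1, q2, q4, q5, q6, q7, q8}.
Read 'b': q1→{q1, q4, q9}, q2→{q1, q4, q5, q7}, q4→{q1, q8}, q5→{q1, q2}, q6→{q1}, q7→{q3, q8}, q8→{q4, q6}; now {q1, q2, q3, q4, q5, q6, q7, q8, q9}.
Read 'c': q1→{q1, q2, q5, q8}, q2→{q6}, q3→{q2, q3}, q4→{q4}, q5→{q6, q7, q8}, q6→{q4, q6, q8}, q7→{q4}, q8→{q4}, q9→{q7, q8}; now {q1, q2, q3, q4, q5, q6, q7, q8}.
Read 'b': q1→{q1, q4, q9}, q2→{q1, q4, q5, q7}, q3→{q4, q5, q6, q9}, q4→{q1, q8}, q5→{q1, q2}, q6→{q1}, q7→{q3, q8}, q8→{q4, q6}; now {q1, q2, q3, q4, q5, q6, q7, q8, q9}.
The final set {q1, q2, q3, q4, q5, q6, q7, q8, q9} contains the accepting states q2, q7, q8.

Yes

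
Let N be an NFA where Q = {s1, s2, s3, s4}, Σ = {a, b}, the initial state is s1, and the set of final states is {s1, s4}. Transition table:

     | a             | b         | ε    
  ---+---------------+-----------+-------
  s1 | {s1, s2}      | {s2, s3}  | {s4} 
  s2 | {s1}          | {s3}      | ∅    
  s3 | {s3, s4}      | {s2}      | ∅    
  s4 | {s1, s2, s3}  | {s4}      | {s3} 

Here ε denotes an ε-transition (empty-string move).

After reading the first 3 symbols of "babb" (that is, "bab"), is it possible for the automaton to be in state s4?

Start: ε-closure({s1}) = {s1, s3, s4}.
Read 'b': {s1, s3, s4} → {s2, s3, s4}.
Read 'a': {s2, s3, s4} → {s1, s2, s3, s4}.
Read 'b': {s1, s2, s3, s4} → {s2, s3, s4}.
State s4 is in {s2, s3, s4}.

Yes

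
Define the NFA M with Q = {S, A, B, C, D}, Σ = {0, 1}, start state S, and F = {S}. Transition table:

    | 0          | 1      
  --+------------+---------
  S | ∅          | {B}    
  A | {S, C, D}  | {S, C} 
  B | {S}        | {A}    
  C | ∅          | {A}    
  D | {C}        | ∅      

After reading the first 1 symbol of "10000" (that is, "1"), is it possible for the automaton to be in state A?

No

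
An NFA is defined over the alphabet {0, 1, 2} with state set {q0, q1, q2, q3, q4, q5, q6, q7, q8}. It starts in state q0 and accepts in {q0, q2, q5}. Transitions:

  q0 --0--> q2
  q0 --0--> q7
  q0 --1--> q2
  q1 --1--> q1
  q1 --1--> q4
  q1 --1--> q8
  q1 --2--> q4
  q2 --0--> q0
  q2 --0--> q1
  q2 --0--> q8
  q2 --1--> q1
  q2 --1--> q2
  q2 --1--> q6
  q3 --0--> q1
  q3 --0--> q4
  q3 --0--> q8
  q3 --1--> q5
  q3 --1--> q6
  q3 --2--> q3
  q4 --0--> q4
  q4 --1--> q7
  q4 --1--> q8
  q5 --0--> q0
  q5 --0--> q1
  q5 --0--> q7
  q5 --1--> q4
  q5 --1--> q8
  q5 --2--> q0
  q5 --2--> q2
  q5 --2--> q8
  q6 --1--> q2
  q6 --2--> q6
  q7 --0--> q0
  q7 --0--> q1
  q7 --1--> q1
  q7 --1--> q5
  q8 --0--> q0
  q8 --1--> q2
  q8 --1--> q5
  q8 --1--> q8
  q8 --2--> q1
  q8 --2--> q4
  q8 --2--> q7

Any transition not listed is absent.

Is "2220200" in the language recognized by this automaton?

No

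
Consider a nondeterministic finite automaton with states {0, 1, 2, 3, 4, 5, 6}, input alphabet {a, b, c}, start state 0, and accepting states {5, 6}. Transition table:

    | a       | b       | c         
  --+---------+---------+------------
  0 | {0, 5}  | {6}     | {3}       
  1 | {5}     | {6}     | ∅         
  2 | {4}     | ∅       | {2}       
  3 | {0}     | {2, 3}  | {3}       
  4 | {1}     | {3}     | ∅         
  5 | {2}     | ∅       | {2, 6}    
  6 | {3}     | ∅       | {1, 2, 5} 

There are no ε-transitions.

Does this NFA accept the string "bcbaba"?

Start in {0}.
Read 'b': 0→{6}; now {6}.
Read 'c': 6→{1, 2, 5}; now {1, 2, 5}.
Read 'b': 1→{6}, 2→∅, 5→∅; now {6}.
Read 'a': 6→{3}; now {3}.
Read 'b': 3→{2, 3}; now {2, 3}.
Read 'a': 2→{4}, 3→{0}; now {0, 4}.
The final set {0, 4} contains no accepting state.

No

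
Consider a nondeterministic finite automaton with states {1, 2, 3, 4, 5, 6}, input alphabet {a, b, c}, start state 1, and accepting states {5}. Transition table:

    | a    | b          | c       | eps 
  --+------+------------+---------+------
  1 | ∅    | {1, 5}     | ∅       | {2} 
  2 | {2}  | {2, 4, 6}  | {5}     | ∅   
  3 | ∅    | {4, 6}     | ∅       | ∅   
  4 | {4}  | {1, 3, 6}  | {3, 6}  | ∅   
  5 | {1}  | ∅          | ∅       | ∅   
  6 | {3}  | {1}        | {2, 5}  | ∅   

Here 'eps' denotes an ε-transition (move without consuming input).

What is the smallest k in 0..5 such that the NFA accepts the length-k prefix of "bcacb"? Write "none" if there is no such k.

Start: ε-closure({1}) = {1, 2}.
Read 'b': 1→{1, 5}, 2→{2, 4, 6}; now {1, 2, 4, 5, 6}.
None of the earlier sets intersect F, but {1, 2, 4, 5, 6} does.

1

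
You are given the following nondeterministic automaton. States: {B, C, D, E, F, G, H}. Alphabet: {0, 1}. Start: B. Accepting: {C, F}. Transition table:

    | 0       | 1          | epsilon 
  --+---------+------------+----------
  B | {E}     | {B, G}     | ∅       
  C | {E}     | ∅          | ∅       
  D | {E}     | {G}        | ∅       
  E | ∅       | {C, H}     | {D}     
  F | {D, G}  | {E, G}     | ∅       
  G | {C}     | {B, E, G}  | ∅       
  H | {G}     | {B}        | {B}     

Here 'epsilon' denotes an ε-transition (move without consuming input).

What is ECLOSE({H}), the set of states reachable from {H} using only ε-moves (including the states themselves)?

{B, H}

Begin with {H}.
ε-move H → B; add B.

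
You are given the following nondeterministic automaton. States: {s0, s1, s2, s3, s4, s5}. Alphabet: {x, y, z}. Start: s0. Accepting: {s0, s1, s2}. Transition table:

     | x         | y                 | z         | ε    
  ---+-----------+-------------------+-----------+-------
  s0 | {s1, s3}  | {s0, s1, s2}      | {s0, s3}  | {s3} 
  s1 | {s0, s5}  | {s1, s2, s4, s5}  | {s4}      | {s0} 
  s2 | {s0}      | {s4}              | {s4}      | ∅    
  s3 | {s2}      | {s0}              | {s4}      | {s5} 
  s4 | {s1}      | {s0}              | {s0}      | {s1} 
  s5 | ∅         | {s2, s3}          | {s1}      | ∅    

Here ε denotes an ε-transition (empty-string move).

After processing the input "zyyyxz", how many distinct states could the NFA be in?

5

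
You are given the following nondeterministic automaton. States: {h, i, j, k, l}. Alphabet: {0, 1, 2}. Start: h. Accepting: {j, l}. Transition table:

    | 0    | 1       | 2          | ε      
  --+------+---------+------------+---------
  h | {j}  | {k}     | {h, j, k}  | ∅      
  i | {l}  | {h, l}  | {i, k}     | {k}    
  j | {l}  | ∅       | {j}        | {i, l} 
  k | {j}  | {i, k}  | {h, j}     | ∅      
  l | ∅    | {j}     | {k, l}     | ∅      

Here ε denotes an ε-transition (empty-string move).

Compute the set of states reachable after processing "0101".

{h, i, j, k, l}

Start in {h}.
Read '0': {h} → {i, j, k, l}.
Read '1': {i, j, k, l} → {h, i, j, k, l}.
Read '0': {h, i, j, k, l} → {i, j, k, l}.
Read '1': {i, j, k, l} → {h, i, j, k, l}.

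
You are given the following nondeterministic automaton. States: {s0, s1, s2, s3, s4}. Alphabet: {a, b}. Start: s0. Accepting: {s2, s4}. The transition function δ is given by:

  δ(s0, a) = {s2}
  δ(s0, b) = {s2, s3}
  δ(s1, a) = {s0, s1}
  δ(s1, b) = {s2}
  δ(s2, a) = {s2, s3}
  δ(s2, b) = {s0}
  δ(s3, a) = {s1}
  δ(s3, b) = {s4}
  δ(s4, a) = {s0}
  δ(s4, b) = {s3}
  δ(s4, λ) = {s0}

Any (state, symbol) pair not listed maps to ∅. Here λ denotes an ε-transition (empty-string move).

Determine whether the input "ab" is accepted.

No

Start in {s0}.
Read 'a': {s0} → {s2}.
Read 'b': {s2} → {s0}.
The final set {s0} contains no accepting state.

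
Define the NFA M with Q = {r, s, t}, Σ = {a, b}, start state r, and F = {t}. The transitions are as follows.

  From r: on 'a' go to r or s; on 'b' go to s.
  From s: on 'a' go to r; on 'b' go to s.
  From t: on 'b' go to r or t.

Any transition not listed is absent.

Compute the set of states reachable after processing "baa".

{r, s}

Start in {r}.
Read 'b': {r} → {s}.
Read 'a': {s} → {r}.
Read 'a': {r} → {r, s}.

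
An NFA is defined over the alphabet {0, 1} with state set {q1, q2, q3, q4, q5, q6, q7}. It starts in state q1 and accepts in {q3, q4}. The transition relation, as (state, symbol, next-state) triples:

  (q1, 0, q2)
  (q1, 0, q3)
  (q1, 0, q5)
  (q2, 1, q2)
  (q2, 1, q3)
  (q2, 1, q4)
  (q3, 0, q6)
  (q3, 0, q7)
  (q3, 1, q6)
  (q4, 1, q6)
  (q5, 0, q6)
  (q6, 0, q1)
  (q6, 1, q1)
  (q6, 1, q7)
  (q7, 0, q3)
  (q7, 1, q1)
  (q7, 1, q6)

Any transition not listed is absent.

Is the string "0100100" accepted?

Start in {q1}.
Read '0': q1→{q2, q3, q5}; now {q2, q3, q5}.
Read '1': q2→{q2, q3, q4}, q3→{q6}, q5→∅; now {q2, q3, q4, q6}.
Read '0': q2→∅, q3→{q6, q7}, q4→∅, q6→{q1}; now {q1, q6, q7}.
Read '0': q1→{q2, q3, q5}, q6→{q1}, q7→{q3}; now {q1, q2, q3, q5}.
Read '1': q1→∅, q2→{q2, q3, q4}, q3→{q6}, q5→∅; now {q2, q3, q4, q6}.
Read '0': q2→∅, q3→{q6, q7}, q4→∅, q6→{q1}; now {q1, q6, q7}.
Read '0': q1→{q2, q3, q5}, q6→{q1}, q7→{q3}; now {q1, q2, q3, q5}.
The final set {q1, q2, q3, q5} contains the accepting state q3.

Yes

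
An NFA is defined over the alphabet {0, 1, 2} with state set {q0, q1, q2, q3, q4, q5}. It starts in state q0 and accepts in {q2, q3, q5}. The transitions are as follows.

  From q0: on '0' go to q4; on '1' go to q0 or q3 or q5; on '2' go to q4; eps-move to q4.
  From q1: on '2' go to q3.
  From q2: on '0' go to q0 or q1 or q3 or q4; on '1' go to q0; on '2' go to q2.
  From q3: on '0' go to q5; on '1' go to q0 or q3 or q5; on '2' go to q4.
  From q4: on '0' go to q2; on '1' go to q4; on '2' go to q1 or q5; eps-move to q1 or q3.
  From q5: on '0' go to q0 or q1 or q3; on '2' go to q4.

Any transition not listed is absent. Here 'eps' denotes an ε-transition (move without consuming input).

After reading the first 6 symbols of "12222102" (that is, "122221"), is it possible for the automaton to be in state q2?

No

Start: ε-closure({q0}) = {q0, q1, q3, q4}.
Read '1': q0→{q0, q3, q5}, q1→∅, q3→{q0, q3, q5}, q4→{q4}; union {q0, q3, q4, q5}; ε-closure = {q0, q1, q3, q4, q5}.
Read '2': q0→{q4}, q1→{q3}, q3→{q4}, q4→{q1, q5}, q5→{q4}; now {q1, q3, q4, q5}.
Read '2': q1→{q3}, q3→{q4}, q4→{q1, q5}, q5→{q4}; now {q1, q3, q4, q5}.
Read '2': q1→{q3}, q3→{q4}, q4→{q1, q5}, q5→{q4}; now {q1, q3, q4, q5}.
Read '2': q1→{q3}, q3→{q4}, q4→{q1, q5}, q5→{q4}; now {q1, q3, q4, q5}.
Read '1': q1→∅, q3→{q0, q3, q5}, q4→{q4}, q5→∅; union {q0, q3, q4, q5}; ε-closure = {q0, q1, q3, q4, q5}.
State q2 is not in {q0, q1, q3, q4, q5}.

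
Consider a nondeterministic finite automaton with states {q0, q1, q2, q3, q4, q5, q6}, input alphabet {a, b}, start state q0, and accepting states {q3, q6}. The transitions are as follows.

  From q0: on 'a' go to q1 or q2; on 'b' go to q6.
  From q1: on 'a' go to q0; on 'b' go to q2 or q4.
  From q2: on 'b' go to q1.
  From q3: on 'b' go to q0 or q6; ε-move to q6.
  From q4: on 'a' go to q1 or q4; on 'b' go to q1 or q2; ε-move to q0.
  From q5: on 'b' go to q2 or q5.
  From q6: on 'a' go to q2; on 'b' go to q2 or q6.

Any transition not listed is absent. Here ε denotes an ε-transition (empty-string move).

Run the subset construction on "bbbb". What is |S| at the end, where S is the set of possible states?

5

Start in {q0}.
Read 'b': q0→{q6}; now {q6}.
Read 'b': q6→{q2, q6}; now {q2, q6}.
Read 'b': q2→{q1}, q6→{q2, q6}; now {q1, q2, q6}.
Read 'b': q1→{q2, q4}, q2→{q1}, q6→{q2, q6}; union {q1, q2, q4, q6}; ε-closure = {q0, q1, q2, q4, q6}.
That set has 5 states.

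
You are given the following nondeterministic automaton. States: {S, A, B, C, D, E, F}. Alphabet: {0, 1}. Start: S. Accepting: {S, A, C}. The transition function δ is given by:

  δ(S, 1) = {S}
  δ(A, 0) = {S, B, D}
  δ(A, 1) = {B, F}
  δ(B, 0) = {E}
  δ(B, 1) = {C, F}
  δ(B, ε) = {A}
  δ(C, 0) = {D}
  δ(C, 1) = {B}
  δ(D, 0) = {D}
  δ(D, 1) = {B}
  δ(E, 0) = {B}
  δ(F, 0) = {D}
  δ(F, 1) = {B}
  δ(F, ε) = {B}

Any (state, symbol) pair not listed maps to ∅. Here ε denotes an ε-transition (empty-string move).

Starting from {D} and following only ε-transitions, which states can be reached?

Begin with {D}.
No ε-moves leave this set, so the closure equals the set itself.

{D}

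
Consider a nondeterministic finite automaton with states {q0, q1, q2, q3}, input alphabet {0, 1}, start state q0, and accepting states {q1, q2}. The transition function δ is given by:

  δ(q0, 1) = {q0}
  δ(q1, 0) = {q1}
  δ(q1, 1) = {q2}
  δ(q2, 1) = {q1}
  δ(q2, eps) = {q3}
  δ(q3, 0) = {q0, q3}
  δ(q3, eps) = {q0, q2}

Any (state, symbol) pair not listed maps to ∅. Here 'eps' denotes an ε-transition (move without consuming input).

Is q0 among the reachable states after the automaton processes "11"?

Yes

Start in {q0}.
Read '1': q0→{q0}; now {q0}.
Read '1': q0→{q0}; now {q0}.
State q0 is in {q0}.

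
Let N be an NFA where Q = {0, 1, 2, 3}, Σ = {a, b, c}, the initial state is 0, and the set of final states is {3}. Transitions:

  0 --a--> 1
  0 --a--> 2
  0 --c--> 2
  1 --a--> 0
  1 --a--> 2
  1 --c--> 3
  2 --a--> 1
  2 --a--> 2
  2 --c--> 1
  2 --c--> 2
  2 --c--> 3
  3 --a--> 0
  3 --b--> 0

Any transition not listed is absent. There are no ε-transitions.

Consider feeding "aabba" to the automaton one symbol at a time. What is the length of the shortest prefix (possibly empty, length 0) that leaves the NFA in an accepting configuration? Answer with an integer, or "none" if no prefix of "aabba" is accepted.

none

Start in {0}.
Read 'a': {0} → {1, 2}.
Read 'a': {1, 2} → {0, 1, 2}.
Read 'b': {0, 1, 2} → ∅.
The set is empty and remains empty for the remaining 2 symbols.
No reachable set along the way intersects F.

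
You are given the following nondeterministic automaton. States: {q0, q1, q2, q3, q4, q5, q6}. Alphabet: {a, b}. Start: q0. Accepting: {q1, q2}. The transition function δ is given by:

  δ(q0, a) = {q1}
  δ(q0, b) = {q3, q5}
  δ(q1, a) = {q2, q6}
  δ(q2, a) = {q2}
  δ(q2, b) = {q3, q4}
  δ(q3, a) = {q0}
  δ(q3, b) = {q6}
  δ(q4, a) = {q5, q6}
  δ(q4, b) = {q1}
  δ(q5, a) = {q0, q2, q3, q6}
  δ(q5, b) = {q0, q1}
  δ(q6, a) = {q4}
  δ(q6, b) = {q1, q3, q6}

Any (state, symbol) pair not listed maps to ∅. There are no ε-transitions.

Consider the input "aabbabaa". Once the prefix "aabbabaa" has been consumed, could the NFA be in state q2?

Yes

Start in {q0}.
Read 'a': q0→{q1}; now {q1}.
Read 'a': q1→{q2, q6}; now {q2, q6}.
Read 'b': q2→{q3, q4}, q6→{q1, q3, q6}; now {q1, q3, q4, q6}.
Read 'b': q1→∅, q3→{q6}, q4→{q1}, q6→{q1, q3, q6}; now {q1, q3, q6}.
Read 'a': q1→{q2, q6}, q3→{q0}, q6→{q4}; now {q0, q2, q4, q6}.
Read 'b': q0→{q3, q5}, q2→{q3, q4}, q4→{q1}, q6→{q1, q3, q6}; now {q1, q3, q4, q5, q6}.
Read 'a': q1→{q2, q6}, q3→{q0}, q4→{q5, q6}, q5→{q0, q2, q3, q6}, q6→{q4}; now {q0, q2, q3, q4, q5, q6}.
Read 'a': q0→{q1}, q2→{q2}, q3→{q0}, q4→{q5, q6}, q5→{q0, q2, q3, q6}, q6→{q4}; now {q0, q1, q2, q3, q4, q5, q6}.
State q2 is in {q0, q1, q2, q3, q4, q5, q6}.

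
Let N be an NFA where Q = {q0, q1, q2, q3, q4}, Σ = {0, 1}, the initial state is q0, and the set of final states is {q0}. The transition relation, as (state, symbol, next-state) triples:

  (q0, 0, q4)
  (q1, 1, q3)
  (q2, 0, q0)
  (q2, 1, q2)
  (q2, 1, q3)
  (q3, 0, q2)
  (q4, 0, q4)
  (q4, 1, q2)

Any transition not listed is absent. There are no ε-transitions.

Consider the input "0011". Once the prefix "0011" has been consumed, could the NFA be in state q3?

Yes

Start in {q0}.
Read '0': {q0} → {q4}.
Read '0': {q4} → {q4}.
Read '1': {q4} → {q2}.
Read '1': {q2} → {q2, q3}.
State q3 is in {q2, q3}.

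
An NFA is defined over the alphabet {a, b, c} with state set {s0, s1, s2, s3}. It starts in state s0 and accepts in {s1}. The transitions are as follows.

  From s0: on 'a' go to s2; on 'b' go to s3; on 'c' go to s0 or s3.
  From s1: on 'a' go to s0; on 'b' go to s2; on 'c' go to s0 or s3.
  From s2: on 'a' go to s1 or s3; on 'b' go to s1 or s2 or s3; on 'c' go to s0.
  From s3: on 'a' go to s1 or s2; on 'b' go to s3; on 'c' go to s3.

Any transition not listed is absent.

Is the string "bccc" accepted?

Start in {s0}.
Read 'b': {s0} → {s3}.
Read 'c': {s3} → {s3}.
Read 'c': {s3} → {s3}.
Read 'c': {s3} → {s3}.
The final set {s3} contains no accepting state.

No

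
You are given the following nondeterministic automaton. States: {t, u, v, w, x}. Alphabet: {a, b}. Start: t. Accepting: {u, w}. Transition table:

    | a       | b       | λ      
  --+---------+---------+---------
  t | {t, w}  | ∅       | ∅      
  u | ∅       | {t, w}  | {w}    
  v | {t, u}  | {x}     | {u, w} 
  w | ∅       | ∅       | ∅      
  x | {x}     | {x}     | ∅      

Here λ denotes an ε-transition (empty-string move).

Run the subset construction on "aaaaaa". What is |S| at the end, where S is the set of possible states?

2

Start in {t}.
Read 'a': t→{t, w}; now {t, w}.
Read 'a': t→{t, w}, w→∅; now {t, w}.
Read 'a': t→{t, w}, w→∅; now {t, w}.
Read 'a': t→{t, w}, w→∅; now {t, w}.
Read 'a': t→{t, w}, w→∅; now {t, w}.
Read 'a': t→{t, w}, w→∅; now {t, w}.
That set has 2 states.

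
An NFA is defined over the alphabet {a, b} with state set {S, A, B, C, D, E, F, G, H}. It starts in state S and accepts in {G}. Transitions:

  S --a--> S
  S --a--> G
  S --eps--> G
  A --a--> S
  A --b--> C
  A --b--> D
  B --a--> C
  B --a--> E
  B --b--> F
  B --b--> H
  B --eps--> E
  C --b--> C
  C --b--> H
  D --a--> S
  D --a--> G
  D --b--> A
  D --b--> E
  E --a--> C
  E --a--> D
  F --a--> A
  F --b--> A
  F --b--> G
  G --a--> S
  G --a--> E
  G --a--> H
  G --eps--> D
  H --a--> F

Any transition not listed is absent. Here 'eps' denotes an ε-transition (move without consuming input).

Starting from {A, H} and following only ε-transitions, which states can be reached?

Begin with {A, H}.
No ε-moves leave this set, so the closure equals the set itself.

{A, H}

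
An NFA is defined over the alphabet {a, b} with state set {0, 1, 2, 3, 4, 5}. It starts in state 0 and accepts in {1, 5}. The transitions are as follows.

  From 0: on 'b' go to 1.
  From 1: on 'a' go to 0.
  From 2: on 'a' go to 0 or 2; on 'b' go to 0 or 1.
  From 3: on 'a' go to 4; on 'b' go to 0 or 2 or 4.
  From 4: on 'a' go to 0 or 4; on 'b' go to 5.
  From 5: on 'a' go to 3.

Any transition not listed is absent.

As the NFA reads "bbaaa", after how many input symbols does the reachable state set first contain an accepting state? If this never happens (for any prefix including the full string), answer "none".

1

Start in {0}.
Read 'b': 0→{1}; now {1}.
None of the earlier sets intersect F, but {1} does.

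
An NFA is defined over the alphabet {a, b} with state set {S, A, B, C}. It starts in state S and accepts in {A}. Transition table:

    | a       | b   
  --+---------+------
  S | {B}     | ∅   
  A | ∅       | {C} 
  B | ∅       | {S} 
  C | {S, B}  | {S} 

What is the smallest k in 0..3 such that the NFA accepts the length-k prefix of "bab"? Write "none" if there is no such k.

none

Start in {S}.
Read 'b': S→∅; now ∅.
The set is empty and remains empty for the remaining 2 symbols.
No reachable set along the way intersects F.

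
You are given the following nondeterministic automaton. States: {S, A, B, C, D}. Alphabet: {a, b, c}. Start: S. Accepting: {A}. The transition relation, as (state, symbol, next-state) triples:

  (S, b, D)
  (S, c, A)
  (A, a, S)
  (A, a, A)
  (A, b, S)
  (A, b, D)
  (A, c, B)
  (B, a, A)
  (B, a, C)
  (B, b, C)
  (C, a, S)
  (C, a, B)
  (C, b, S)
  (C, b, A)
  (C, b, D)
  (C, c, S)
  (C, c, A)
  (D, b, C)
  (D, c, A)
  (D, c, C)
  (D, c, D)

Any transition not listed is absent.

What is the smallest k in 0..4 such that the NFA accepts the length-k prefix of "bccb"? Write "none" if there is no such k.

2

Start in {S}.
Read 'b': S→{D}; now {D}.
Read 'c': D→{A, C, D}; now {A, C, D}.
None of the earlier sets intersect F, but {A, C, D} does.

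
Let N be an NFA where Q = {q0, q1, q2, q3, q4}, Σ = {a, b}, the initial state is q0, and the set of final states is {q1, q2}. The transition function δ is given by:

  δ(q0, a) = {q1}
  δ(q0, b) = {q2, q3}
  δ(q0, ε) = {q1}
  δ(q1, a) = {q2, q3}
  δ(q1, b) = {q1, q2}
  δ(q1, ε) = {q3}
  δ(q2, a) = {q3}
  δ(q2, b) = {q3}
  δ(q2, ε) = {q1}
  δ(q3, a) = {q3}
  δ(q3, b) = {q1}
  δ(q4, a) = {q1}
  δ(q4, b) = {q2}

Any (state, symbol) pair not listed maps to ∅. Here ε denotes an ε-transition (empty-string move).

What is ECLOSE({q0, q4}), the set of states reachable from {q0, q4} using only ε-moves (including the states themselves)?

{q0, q1, q3, q4}

Begin with {q0, q4}.
ε-move q0 → q1; add q1.
ε-move q1 → q3; add q3.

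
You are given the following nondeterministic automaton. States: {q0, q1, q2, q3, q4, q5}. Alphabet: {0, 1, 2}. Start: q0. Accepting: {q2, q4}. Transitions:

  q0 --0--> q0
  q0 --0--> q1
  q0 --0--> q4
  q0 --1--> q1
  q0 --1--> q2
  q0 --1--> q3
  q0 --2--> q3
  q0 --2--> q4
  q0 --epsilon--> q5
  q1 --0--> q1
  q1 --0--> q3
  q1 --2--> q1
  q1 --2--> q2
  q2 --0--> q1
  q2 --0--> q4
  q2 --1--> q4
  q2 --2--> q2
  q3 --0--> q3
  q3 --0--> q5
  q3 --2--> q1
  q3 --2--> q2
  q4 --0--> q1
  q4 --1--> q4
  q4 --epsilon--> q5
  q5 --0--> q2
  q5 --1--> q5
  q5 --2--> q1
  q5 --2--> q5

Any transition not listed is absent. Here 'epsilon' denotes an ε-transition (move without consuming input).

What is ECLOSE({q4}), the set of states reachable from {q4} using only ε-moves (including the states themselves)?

Begin with {q4}.
ε-move q4 → q5; add q5.

{q4, q5}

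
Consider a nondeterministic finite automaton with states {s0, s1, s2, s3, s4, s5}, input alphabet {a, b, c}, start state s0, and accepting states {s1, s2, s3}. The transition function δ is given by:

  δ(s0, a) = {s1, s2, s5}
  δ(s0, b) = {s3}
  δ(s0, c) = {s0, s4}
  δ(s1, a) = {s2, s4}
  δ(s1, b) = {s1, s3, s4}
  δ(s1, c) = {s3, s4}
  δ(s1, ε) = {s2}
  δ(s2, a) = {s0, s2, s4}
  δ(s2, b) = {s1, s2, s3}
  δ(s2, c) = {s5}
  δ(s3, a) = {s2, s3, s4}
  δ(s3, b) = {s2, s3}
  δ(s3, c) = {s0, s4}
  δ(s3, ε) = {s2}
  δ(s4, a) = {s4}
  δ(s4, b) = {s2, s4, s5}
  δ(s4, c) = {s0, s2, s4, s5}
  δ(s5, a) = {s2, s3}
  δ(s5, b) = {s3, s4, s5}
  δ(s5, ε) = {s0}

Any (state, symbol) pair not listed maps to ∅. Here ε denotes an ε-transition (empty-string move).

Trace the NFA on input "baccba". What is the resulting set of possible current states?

Start in {s0}.
Read 'b': {s0} → {s2, s3}.
Read 'a': {s2, s3} → {s0, s2, s3, s4}.
Read 'c': {s0, s2, s3, s4} → {s0, s2, s4, s5}.
Read 'c': {s0, s2, s4, s5} → {s0, s2, s4, s5}.
Read 'b': {s0, s2, s4, s5} → {s0, s1, s2, s3, s4, s5}.
Read 'a': {s0, s1, s2, s3, s4, s5} → {s0, s1, s2, s3, s4, s5}.

{s0, s1, s2, s3, s4, s5}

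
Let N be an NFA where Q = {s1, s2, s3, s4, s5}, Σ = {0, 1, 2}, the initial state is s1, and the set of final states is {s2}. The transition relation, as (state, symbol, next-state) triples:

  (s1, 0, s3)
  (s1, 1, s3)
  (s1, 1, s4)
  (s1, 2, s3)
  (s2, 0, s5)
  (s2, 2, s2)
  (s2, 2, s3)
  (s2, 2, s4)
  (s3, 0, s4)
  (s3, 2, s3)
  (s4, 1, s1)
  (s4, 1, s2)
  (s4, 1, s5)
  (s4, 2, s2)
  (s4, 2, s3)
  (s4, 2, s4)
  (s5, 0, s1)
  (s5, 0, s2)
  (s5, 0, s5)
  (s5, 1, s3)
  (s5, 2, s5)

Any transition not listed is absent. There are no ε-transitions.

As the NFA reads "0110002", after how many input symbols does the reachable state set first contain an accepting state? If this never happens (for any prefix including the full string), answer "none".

none

Start in {s1}.
Read '0': s1→{s3}; now {s3}.
Read '1': s3→∅; now ∅.
The set is empty and remains empty for the remaining 5 symbols.
No reachable set along the way intersects F.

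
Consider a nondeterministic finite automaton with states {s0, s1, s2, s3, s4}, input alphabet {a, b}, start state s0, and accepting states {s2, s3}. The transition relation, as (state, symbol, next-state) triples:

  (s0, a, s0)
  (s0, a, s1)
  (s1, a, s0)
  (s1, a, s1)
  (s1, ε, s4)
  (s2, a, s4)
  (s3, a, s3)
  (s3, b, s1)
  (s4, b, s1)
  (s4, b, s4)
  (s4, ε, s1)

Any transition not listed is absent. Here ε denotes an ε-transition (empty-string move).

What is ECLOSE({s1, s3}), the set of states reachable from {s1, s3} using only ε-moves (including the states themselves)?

Begin with {s1, s3}.
ε-move s1 → s4; add s4.

{s1, s3, s4}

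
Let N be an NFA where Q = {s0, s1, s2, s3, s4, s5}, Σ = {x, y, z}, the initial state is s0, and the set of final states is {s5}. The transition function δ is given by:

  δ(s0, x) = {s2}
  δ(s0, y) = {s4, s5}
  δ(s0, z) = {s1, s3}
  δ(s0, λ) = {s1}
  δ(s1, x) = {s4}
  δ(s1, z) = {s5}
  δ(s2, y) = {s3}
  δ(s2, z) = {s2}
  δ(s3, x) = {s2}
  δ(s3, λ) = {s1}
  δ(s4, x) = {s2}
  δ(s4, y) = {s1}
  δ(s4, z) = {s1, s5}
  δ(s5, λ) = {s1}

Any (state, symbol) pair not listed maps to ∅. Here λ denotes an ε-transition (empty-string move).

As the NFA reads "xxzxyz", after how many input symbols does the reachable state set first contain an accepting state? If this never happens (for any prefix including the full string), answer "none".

none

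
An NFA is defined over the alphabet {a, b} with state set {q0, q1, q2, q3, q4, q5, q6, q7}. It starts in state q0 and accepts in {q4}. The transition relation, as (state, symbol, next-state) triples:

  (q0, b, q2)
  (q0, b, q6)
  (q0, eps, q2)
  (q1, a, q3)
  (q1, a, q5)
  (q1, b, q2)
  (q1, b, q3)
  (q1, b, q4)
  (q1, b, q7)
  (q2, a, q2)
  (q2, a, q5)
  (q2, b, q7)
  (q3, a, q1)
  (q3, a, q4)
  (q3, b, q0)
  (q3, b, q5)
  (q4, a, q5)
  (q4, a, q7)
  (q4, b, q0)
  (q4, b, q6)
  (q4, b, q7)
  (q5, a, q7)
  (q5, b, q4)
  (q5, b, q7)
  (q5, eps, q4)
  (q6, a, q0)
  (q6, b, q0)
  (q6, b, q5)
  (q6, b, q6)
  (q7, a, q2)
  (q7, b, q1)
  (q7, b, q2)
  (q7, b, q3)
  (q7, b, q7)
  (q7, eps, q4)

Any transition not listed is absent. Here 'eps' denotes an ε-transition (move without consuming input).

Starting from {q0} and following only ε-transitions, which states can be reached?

{q0, q2}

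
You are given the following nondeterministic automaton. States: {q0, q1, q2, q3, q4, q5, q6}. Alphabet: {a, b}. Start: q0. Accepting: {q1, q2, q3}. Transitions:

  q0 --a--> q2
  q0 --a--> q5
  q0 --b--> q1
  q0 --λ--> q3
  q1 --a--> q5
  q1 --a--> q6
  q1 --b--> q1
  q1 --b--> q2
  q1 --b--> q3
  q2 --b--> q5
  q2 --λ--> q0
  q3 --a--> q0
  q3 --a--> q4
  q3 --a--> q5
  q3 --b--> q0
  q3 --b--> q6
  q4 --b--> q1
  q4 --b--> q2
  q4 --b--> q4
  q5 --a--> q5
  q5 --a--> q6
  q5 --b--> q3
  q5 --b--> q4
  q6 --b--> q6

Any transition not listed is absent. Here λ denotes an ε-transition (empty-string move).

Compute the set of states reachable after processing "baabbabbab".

Start: ε-closure({q0}) = {q0, q3}.
Read 'b': q0→{q1}, q3→{q0, q6}; union {q0, q1, q6}; ε-closure = {q0, q1, q3, q6}.
Read 'a': q0→{q2, q5}, q1→{q5, q6}, q3→{q0, q4, q5}, q6→∅; union {q0, q2, q4, q5, q6}; ε-closure = {q0, q2, q3, q4, q5, q6}.
Read 'a': q0→{q2, q5}, q2→∅, q3→{q0, q4, q5}, q4→∅, q5→{q5, q6}, q6→∅; union {q0, q2, q4, q5, q6}; ε-closure = {q0, q2, q3, q4, q5, q6}.
Read 'b': q0→{q1}, q2→{q5}, q3→{q0, q6}, q4→{q1, q2, q4}, q5→{q3, q4}, q6→{q6}; now {q0, q1, q2, q3, q4, q5, q6}.
Read 'b': q0→{q1}, q1→{q1, q2, q3}, q2→{q5}, q3→{q0, q6}, q4→{q1, q2, q4}, q5→{q3, q4}, q6→{q6}; now {q0, q1, q2, q3, q4, q5, q6}.
Read 'a': q0→{q2, q5}, q1→{q5, q6}, q2→∅, q3→{q0, q4, q5}, q4→∅, q5→{q5, q6}, q6→∅; union {q0, q2, q4, q5, q6}; ε-closure = {q0, q2, q3, q4, q5, q6}.
Read 'b': q0→{q1}, q2→{q5}, q3→{q0, q6}, q4→{q1, q2, q4}, q5→{q3, q4}, q6→{q6}; now {q0, q1, q2, q3, q4, q5, q6}.
Read 'b': q0→{q1}, q1→{q1, q2, q3}, q2→{q5}, q3→{q0, q6}, q4→{q1, q2, q4}, q5→{q3, q4}, q6→{q6}; now {q0, q1, q2, q3, q4, q5, q6}.
Read 'a': q0→{q2, q5}, q1→{q5, q6}, q2→∅, q3→{q0, q4, q5}, q4→∅, q5→{q5, q6}, q6→∅; union {q0, q2, q4, q5, q6}; ε-closure = {q0, q2, q3, q4, q5, q6}.
Read 'b': q0→{q1}, q2→{q5}, q3→{q0, q6}, q4→{q1, q2, q4}, q5→{q3, q4}, q6→{q6}; now {q0, q1, q2, q3, q4, q5, q6}.

{q0, q1, q2, q3, q4, q5, q6}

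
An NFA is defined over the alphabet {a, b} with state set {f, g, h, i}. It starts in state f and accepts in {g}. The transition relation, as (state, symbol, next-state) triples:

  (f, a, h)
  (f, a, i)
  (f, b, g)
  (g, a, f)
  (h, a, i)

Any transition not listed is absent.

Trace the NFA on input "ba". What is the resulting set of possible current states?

{f}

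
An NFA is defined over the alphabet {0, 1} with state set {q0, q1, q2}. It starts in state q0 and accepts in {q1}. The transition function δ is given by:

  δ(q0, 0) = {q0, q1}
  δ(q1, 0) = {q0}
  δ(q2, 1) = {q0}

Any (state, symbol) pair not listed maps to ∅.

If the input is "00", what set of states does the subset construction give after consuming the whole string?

{q0, q1}

Start in {q0}.
Read '0': q0→{q0, q1}; now {q0, q1}.
Read '0': q0→{q0, q1}, q1→{q0}; now {q0, q1}.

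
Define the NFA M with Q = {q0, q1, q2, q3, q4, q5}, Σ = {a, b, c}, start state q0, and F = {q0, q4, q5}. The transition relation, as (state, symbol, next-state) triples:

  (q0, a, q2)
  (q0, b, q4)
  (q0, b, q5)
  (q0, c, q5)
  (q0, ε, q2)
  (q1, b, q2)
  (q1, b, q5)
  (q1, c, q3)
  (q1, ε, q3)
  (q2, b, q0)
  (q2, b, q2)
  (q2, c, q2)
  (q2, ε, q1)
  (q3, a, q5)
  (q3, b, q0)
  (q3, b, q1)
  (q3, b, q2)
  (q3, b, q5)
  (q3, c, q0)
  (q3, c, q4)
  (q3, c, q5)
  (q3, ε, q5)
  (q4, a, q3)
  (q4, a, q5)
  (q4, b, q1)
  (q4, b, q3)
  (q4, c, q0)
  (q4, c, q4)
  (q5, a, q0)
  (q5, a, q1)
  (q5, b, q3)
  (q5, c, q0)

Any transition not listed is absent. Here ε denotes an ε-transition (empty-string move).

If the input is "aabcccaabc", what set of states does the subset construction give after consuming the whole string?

Start: ε-closure({q0}) = {q0, q1, q2, q3, q5}.
Read 'a': {q0, q1, q2, q3, q5} → {q0, q1, q2, q3, q5}.
Read 'a': {q0, q1, q2, q3, q5} → {q0, q1, q2, q3, q5}.
Read 'b': {q0, q1, q2, q3, q5} → {q0, q1, q2, q3, q4, q5}.
Read 'c': {q0, q1, q2, q3, q4, q5} → {q0, q1, q2, q3, q4, q5}.
Read 'c': {q0, q1, q2, q3, q4, q5} → {q0, q1, q2, q3, q4, q5}.
Read 'c': {q0, q1, q2, q3, q4, q5} → {q0, q1, q2, q3, q4, q5}.
Read 'a': {q0, q1, q2, q3, q4, q5} → {q0, q1, q2, q3, q5}.
Read 'a': {q0, q1, q2, q3, q5} → {q0, q1, q2, q3, q5}.
Read 'b': {q0, q1, q2, q3, q5} → {q0, q1, q2, q3, q4, q5}.
Read 'c': {q0, q1, q2, q3, q4, q5} → {q0, q1, q2, q3, q4, q5}.

{q0, q1, q2, q3, q4, q5}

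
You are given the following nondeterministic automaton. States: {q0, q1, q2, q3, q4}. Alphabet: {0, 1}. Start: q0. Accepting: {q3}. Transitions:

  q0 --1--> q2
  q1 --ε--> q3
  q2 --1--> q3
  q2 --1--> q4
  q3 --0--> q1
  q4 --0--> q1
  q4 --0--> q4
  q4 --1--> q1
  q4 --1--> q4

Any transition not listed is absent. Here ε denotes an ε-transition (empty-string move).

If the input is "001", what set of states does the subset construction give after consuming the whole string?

∅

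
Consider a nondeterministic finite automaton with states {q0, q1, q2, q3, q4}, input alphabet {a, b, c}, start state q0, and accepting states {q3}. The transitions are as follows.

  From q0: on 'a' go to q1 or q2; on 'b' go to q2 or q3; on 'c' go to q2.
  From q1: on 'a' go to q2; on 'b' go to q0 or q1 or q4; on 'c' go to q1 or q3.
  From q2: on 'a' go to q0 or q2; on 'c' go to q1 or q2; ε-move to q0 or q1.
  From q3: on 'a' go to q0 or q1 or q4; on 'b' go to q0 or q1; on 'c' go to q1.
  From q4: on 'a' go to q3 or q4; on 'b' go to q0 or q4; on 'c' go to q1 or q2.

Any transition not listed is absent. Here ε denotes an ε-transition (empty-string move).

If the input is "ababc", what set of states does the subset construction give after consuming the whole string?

Start in {q0}.
Read 'a': q0→{q1, q2}; union {q1, q2}; ε-closure = {q0, q1, q2}.
Read 'b': q0→{q2, q3}, q1→{q0, q1, q4}, q2→∅; now {q0, q1, q2, q3, q4}.
Read 'a': q0→{q1, q2}, q1→{q2}, q2→{q0, q2}, q3→{q0, q1, q4}, q4→{q3, q4}; now {q0, q1, q2, q3, q4}.
Read 'b': q0→{q2, q3}, q1→{q0, q1, q4}, q2→∅, q3→{q0, q1}, q4→{q0, q4}; now {q0, q1, q2, q3, q4}.
Read 'c': q0→{q2}, q1→{q1, q3}, q2→{q1, q2}, q3→{q1}, q4→{q1, q2}; union {q1, q2, q3}; ε-closure = {q0, q1, q2, q3}.

{q0, q1, q2, q3}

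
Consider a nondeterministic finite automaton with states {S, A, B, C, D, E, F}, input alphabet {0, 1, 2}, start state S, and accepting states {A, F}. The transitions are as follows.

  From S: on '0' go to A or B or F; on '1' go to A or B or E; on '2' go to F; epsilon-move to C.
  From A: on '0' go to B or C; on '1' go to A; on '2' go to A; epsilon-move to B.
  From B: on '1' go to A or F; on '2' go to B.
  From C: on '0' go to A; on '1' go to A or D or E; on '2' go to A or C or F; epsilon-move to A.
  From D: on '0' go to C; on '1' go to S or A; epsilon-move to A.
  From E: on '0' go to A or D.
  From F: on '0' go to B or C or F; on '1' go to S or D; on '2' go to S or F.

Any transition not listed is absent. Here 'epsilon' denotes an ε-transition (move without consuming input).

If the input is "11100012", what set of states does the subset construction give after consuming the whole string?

{S, A, B, C, F}

Start: ε-closure({S}) = {S, A, B, C}.
Read '1': S→{A, B, E}, A→{A}, B→{A, F}, C→{A, D, E}; now {A, B, D, E, F}.
Read '1': A→{A}, B→{A, F}, D→{S, A}, E→∅, F→{S, D}; union {S, A, D, F}; ε-closure = {S, A, B, C, D, F}.
Read '1': S→{A, B, E}, A→{A}, B→{A, F}, C→{A, D, E}, D→{S, A}, F→{S, D}; union {S, A, B, D, E, F}; ε-closure = {S, A, B, C, D, E, F}.
Read '0': S→{A, B, F}, A→{B, C}, B→∅, C→{A}, D→{C}, E→{A, D}, F→{B, C, F}; now {A, B, C, D, F}.
Read '0': A→{B, C}, B→∅, C→{A}, D→{C}, F→{B, C, F}; now {A, B, C, F}.
Read '0': A→{B, C}, B→∅, C→{A}, F→{B, C, F}; now {A, B, C, F}.
Read '1': A→{A}, B→{A, F}, C→{A, D, E}, F→{S, D}; union {S, A, D, E, F}; ε-closure = {S, A, B, C, D, E, F}.
Read '2': S→{F}, A→{A}, B→{B}, C→{A, C, F}, D→∅, E→∅, F→{S, F}; now {S, A, B, C, F}.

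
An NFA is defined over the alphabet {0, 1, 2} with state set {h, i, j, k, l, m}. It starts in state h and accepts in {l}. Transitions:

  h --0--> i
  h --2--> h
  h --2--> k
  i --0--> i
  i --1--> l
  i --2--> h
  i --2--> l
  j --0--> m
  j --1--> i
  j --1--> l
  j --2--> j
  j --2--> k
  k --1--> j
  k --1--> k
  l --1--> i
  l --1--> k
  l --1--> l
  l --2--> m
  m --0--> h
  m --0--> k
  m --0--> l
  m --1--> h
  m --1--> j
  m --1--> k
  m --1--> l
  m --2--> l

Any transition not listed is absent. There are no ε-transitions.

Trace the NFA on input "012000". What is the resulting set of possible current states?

Start in {h}.
Read '0': h→{i}; now {i}.
Read '1': i→{l}; now {l}.
Read '2': l→{m}; now {m}.
Read '0': m→{h, k, l}; now {h, k, l}.
Read '0': h→{i}, k→∅, l→∅; now {i}.
Read '0': i→{i}; now {i}.

{i}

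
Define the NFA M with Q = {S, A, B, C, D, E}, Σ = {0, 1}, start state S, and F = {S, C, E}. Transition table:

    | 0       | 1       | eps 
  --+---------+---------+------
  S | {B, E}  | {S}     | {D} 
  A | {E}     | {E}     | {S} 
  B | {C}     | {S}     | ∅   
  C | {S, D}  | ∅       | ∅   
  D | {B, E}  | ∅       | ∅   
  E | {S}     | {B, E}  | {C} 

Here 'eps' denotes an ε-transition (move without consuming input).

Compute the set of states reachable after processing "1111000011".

{S, B, C, D, E}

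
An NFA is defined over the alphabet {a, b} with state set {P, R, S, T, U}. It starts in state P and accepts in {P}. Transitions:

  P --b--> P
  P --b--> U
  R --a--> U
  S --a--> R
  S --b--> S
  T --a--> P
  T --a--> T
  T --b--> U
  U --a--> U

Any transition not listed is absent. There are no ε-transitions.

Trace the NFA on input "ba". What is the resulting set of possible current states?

Start in {P}.
Read 'b': P→{P, U}; now {P, U}.
Read 'a': P→∅, U→{U}; now {U}.

{U}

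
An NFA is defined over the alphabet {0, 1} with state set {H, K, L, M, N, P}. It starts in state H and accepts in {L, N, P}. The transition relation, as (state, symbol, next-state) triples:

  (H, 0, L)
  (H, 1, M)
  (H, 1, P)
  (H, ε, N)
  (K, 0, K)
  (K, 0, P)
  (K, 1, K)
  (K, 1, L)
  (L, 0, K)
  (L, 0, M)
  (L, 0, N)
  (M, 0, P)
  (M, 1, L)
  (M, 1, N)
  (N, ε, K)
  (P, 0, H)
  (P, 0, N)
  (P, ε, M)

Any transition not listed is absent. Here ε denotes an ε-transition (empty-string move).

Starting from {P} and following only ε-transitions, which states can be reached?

Begin with {P}.
ε-move P → M; add M.

{M, P}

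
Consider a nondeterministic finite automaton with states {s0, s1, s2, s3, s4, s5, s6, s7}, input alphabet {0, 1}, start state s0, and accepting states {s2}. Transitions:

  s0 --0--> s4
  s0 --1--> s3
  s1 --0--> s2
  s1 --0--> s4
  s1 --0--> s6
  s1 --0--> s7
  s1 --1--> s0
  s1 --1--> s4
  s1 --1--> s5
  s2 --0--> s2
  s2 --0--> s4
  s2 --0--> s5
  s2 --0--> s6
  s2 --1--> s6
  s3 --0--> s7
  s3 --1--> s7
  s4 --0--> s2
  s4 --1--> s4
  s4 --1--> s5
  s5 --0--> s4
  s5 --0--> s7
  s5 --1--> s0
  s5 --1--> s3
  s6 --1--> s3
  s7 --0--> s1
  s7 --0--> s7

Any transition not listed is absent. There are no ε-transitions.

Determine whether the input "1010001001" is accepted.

Start in {s0}.
Read '1': s0→{s3}; now {s3}.
Read '0': s3→{s7}; now {s7}.
Read '1': s7→∅; now ∅.
The set is empty and remains empty for the remaining 7 symbols.
The final set ∅ contains no accepting state.

No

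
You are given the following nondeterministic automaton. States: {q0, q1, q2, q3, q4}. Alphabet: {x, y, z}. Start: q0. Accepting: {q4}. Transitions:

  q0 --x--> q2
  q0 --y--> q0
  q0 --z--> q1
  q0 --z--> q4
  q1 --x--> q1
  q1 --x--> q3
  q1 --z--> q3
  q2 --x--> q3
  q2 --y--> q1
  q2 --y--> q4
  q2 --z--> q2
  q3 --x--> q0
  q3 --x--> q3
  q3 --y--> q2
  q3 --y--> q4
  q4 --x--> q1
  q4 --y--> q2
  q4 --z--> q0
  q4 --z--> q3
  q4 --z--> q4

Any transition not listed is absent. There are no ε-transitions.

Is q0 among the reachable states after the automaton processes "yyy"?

Start in {q0}.
Read 'y': {q0} → {q0}.
Read 'y': {q0} → {q0}.
Read 'y': {q0} → {q0}.
State q0 is in {q0}.

Yes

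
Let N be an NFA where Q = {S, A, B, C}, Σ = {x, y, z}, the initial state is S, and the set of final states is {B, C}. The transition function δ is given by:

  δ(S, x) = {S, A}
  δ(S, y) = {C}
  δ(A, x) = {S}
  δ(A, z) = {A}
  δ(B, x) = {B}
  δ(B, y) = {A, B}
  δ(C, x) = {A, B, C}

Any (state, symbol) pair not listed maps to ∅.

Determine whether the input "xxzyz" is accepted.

No

Start in {S}.
Read 'x': {S} → {S, A}.
Read 'x': {S, A} → {S, A}.
Read 'z': {S, A} → {A}.
Read 'y': {A} → ∅.
The set is empty and remains empty for the remaining 1 symbol.
The final set ∅ contains no accepting state.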